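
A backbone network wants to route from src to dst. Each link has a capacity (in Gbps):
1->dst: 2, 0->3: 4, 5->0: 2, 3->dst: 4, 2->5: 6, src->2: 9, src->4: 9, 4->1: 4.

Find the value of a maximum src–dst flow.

4

Augment src->4->1->dst: bottleneck 2. Total 2.
Augment src->2->5->0->3->dst: bottleneck 2. Total 4.
No augmenting path remains in the residual graph.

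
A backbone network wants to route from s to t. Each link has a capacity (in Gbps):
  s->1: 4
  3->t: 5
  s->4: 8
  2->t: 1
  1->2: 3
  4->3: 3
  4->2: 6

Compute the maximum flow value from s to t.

4

Augment s->4->3->t: bottleneck 3. Total 3.
Augment s->4->2->t: bottleneck 1. Total 4.
No augmenting path remains in the residual graph.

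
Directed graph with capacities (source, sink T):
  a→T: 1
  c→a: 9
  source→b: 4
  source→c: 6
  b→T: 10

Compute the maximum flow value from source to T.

Augment source→b→T: bottleneck 4. Total 4.
Augment source→c→a→T: bottleneck 1. Total 5.
No augmenting path remains in the residual graph.

5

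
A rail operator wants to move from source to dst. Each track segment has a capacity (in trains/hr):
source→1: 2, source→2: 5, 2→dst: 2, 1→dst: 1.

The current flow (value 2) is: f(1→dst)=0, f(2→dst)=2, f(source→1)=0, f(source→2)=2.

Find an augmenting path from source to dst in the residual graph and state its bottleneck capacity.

source→1→dst, bottleneck 1

Residual along source→1→dst: source→1: 2, 1→dst: 1.
Bottleneck = min = 1.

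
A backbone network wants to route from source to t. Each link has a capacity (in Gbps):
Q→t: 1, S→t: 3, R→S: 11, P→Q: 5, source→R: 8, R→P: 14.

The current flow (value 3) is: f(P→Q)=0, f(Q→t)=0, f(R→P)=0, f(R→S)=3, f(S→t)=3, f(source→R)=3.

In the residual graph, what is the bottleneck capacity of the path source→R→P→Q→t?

1

Residual capacities along the path: source→R: 5, R→P: 14, P→Q: 5, Q→t: 1.
Minimum is 1.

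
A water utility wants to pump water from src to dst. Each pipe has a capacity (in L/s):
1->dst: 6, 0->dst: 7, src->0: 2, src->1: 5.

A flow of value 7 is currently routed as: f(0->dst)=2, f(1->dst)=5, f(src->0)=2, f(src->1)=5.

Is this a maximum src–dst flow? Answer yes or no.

Residual reachable from src: {src}; dst is not reachable.
Saturated cut: src->0, src->1 with total capacity 7 = current flow value. Flow is maximum.

Yes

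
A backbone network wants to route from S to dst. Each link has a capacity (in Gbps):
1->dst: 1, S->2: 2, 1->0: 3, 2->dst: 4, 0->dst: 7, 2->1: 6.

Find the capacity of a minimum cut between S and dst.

2

Max flow = 2 (via 1 augmenting path).
In the residual at optimum, the set reachable from S is {S}.
Cut edges: S->2 (cap 2). Sum = 2.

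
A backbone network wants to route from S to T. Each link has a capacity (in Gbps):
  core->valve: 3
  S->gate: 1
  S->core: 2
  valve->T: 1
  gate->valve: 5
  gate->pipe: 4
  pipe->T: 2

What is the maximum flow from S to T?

2

Augment S->gate->pipe->T: bottleneck 1. Total 1.
Augment S->core->valve->T: bottleneck 1. Total 2.
No augmenting path remains in the residual graph.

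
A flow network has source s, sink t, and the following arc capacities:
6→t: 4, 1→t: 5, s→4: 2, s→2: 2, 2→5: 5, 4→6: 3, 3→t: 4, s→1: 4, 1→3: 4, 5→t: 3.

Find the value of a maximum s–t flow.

Augment s→1→t: bottleneck 4. Total 4.
Augment s→4→6→t: bottleneck 2. Total 6.
Augment s→2→5→t: bottleneck 2. Total 8.
No augmenting path remains in the residual graph.

8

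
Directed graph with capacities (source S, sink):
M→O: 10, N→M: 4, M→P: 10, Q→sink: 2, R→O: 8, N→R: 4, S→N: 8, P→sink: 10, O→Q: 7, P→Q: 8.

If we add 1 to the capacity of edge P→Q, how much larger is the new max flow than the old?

0

Original max flow = 6.
Edge P→Q does not cross the min cut (source side {N, O, Q, R, S}), so extra capacity there cannot help.
New max flow = 6. Increase = 0.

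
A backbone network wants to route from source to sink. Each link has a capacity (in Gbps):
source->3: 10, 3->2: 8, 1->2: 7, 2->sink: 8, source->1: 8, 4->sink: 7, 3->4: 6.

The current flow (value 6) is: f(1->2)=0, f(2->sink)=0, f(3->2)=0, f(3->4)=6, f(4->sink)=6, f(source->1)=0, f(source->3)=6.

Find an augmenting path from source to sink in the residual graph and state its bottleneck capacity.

Residual along source->3->2->sink: source->3: 4, 3->2: 8, 2->sink: 8.
Bottleneck = min = 4.

source->3->2->sink, bottleneck 4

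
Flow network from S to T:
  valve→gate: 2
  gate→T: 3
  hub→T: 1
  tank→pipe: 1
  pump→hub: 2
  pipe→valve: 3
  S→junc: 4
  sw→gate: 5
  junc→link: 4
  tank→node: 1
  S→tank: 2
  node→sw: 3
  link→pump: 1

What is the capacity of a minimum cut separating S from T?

3

Max flow = 3 (via 3 augmenting paths).
In the residual at optimum, the set reachable from S is {S, junc, link}.
Cut edges: link→pump (cap 1), S→tank (cap 2). Sum = 3.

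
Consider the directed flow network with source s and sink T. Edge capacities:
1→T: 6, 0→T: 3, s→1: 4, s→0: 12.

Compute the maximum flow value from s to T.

7

Augment s→0→T: bottleneck 3. Total 3.
Augment s→1→T: bottleneck 4. Total 7.
No augmenting path remains in the residual graph.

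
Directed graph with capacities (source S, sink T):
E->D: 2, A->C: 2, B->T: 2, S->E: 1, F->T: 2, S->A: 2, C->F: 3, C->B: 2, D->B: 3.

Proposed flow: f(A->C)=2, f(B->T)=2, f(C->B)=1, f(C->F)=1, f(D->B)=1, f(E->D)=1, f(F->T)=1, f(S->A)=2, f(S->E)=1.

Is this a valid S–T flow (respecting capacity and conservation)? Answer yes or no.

Yes

Every edge has 0 ≤ f(e) ≤ cap(e).
At each intermediate node, inflow equals outflow.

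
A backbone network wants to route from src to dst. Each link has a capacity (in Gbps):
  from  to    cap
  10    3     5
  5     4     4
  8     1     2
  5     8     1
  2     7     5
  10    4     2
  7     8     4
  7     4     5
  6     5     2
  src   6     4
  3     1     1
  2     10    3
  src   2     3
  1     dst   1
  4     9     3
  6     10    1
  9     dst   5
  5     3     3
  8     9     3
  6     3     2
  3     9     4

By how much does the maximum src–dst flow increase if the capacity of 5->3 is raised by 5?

Original max flow = 6.
Edge 5->3 does not cross the min cut (source side {1, 10, 2, 3, 4, 5, 6, 7, 8, 9, src}), so extra capacity there cannot help.
New max flow = 6. Increase = 0.

0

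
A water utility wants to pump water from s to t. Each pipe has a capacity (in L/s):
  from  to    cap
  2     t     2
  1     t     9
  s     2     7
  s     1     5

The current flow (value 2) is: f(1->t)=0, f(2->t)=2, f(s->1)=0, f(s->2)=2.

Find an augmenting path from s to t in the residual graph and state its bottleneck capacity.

Residual along s->1->t: s->1: 5, 1->t: 9.
Bottleneck = min = 5.

s->1->t, bottleneck 5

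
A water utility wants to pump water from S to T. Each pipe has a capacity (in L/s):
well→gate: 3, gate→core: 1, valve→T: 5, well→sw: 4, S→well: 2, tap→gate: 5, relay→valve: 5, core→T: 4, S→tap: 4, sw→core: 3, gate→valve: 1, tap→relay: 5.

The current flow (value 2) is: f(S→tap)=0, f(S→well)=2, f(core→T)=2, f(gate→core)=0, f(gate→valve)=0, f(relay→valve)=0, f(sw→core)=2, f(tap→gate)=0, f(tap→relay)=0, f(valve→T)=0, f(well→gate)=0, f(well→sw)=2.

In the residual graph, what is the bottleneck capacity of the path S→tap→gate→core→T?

1

Residual capacities along the path: S→tap: 4, tap→gate: 5, gate→core: 1, core→T: 2.
Minimum is 1.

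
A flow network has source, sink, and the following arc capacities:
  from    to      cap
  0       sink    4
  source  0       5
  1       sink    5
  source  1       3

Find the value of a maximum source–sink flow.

Augment source→1→sink: bottleneck 3. Total 3.
Augment source→0→sink: bottleneck 4. Total 7.
No augmenting path remains in the residual graph.

7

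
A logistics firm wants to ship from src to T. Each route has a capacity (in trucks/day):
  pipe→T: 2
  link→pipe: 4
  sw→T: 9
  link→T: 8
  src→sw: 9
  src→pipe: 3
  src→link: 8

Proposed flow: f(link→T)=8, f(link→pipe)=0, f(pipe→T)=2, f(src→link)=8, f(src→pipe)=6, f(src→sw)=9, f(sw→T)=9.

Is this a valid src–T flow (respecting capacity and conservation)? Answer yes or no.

No

Capacity violated on src→pipe: flow 6 > capacity 3.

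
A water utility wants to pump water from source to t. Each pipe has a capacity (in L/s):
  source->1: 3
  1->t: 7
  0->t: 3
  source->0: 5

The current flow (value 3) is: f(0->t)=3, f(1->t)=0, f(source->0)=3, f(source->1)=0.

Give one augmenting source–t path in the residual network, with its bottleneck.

source->1->t, bottleneck 3

Residual along source->1->t: source->1: 3, 1->t: 7.
Bottleneck = min = 3.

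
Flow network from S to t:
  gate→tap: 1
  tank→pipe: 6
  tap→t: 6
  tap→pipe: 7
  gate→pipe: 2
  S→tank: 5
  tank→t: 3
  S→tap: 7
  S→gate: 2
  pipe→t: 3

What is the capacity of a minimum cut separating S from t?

12

Max flow = 12 (via 4 augmenting paths).
In the residual at optimum, the set reachable from S is {S, gate, pipe, tank, tap}.
Cut edges: tap→t (cap 6), tank→t (cap 3), pipe→t (cap 3). Sum = 12.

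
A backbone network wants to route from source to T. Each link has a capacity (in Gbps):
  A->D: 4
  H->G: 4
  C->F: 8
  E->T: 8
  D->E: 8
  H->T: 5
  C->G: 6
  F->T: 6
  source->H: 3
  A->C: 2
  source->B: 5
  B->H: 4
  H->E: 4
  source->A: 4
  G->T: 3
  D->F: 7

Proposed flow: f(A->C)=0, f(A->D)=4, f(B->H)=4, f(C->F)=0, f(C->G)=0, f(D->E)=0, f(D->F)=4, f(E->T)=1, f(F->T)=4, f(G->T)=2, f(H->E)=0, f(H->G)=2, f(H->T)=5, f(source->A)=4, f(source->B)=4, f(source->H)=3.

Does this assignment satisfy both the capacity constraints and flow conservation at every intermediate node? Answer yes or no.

No

Conservation fails at E: inflow 0 ≠ outflow 1.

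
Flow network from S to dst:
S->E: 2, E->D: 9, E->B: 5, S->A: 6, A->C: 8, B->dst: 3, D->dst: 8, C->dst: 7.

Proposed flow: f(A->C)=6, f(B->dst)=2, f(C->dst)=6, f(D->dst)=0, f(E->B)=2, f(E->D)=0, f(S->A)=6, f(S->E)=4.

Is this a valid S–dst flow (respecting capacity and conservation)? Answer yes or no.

Capacity violated on S->E: flow 4 > capacity 2.

No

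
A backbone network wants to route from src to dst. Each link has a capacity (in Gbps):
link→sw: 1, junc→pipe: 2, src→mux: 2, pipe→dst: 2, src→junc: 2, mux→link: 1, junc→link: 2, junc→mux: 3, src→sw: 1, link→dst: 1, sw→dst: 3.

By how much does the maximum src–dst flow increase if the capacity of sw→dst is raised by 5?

0

Original max flow = 4.
Edge sw→dst does not cross the min cut (source side {mux, src}), so extra capacity there cannot help.
New max flow = 4. Increase = 0.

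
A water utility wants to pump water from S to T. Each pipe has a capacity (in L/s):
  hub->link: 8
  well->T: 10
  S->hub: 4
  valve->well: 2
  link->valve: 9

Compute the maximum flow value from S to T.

Augment S->hub->link->valve->well->T: bottleneck 2. Total 2.
No augmenting path remains in the residual graph.

2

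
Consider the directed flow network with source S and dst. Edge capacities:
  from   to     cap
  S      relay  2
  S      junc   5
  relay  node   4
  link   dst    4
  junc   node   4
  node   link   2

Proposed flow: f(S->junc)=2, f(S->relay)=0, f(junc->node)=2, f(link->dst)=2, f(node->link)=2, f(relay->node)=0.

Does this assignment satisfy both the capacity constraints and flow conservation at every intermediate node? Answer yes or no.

Yes

Every edge has 0 ≤ f(e) ≤ cap(e).
At each intermediate node, inflow equals outflow.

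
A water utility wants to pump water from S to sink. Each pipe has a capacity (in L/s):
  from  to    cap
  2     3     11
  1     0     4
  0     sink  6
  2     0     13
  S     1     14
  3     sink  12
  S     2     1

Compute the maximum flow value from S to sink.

5

Augment S→1→0→sink: bottleneck 4. Total 4.
Augment S→2→0→sink: bottleneck 1. Total 5.
No augmenting path remains in the residual graph.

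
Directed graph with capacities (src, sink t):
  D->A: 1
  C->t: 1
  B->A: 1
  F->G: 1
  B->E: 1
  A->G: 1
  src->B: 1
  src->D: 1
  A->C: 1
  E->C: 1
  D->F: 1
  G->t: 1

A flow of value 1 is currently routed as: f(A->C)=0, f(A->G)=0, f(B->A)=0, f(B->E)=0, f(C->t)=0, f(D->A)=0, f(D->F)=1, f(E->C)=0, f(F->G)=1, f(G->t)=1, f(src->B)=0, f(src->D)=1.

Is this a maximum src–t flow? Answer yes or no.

No

Residual path src->B->A->C->t has bottleneck 1 > 0.
Pushing 1 along it raises the flow to 2, so the given flow is not maximum.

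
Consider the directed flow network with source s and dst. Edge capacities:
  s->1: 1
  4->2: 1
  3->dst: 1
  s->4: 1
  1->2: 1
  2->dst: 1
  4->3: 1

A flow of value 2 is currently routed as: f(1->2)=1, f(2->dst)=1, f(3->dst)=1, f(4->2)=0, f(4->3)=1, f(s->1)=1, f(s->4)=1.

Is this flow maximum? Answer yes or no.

Yes

Residual reachable from s: {s}; dst is not reachable.
Saturated cut: s->4, s->1 with total capacity 2 = current flow value. Flow is maximum.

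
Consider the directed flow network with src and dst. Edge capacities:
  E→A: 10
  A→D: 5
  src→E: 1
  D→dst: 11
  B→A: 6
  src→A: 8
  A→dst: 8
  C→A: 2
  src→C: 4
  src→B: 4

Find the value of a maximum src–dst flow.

Augment src→A→dst: bottleneck 8. Total 8.
Augment src→C→A→D→dst: bottleneck 2. Total 10.
Augment src→E→A→D→dst: bottleneck 1. Total 11.
Augment src→B→A→D→dst: bottleneck 2. Total 13.
No augmenting path remains in the residual graph.

13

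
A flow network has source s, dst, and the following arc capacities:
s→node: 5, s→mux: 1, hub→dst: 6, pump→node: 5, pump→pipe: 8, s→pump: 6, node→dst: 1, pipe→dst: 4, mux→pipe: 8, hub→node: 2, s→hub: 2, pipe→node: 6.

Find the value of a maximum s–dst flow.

Augment s→hub→dst: bottleneck 2. Total 2.
Augment s→node→dst: bottleneck 1. Total 3.
Augment s→mux→pipe→dst: bottleneck 1. Total 4.
Augment s→pump→pipe→dst: bottleneck 3. Total 7.
No augmenting path remains in the residual graph.

7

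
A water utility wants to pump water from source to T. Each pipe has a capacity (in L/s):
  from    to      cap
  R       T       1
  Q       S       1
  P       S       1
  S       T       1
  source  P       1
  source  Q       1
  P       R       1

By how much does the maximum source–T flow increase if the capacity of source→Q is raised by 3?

Original max flow = 2.
Even with extra capacity on source→Q, another cut of capacity 2 remains binding.
New max flow = 2. Increase = 0.

0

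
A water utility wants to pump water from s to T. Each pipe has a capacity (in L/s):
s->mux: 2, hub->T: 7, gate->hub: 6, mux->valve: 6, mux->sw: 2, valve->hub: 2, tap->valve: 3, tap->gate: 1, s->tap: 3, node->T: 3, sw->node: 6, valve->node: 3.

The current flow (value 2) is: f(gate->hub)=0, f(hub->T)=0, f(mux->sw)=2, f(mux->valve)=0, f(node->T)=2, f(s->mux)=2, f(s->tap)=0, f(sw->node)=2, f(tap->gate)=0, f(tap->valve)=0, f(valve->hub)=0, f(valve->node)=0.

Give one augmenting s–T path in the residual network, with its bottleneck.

Residual along s->tap->valve->node->T: s->tap: 3, tap->valve: 3, valve->node: 3, node->T: 1.
Bottleneck = min = 1.

s->tap->valve->node->T, bottleneck 1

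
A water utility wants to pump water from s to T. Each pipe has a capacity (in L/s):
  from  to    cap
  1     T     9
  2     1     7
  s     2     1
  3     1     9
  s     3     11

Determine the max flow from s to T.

9

Augment s→3→1→T: bottleneck 9. Total 9.
No augmenting path remains in the residual graph.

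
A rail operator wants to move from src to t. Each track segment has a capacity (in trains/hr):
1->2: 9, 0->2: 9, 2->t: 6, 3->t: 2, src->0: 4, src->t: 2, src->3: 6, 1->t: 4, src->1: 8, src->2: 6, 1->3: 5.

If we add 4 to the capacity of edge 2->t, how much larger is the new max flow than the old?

4

Original max flow = 14.
After raising cap(2->t), augmenting paths through that edge carry 4 more units.
New max flow = 18. Increase = 4.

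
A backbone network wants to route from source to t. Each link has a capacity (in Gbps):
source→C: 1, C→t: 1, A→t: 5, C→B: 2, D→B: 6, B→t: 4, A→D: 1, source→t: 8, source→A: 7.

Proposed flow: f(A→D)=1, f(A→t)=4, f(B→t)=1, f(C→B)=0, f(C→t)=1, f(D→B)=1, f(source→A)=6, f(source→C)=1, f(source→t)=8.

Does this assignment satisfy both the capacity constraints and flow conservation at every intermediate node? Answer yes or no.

Conservation fails at A: inflow 6 ≠ outflow 5.

No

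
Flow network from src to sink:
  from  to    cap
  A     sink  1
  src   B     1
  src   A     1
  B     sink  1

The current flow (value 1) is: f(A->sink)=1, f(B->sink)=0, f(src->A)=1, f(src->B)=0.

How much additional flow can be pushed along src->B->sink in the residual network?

Residual capacities along the path: src->B: 1, B->sink: 1.
Minimum is 1.

1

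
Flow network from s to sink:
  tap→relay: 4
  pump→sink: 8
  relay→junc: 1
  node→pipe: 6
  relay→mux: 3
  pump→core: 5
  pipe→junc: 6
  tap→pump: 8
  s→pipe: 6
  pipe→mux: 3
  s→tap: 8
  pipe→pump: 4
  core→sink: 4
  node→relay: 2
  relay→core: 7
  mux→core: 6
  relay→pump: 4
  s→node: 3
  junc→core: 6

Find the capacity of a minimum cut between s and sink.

Max flow = 12 (via 3 augmenting paths).
In the residual at optimum, the set reachable from s is {core, junc, mux, node, pipe, pump, relay, s, tap}.
Cut edges: pump→sink (cap 8), core→sink (cap 4). Sum = 12.

12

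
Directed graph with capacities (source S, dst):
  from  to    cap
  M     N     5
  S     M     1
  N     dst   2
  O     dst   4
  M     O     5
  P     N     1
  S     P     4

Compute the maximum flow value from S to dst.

Augment S→P→N→dst: bottleneck 1. Total 1.
Augment S→M→N→dst: bottleneck 1. Total 2.
No augmenting path remains in the residual graph.

2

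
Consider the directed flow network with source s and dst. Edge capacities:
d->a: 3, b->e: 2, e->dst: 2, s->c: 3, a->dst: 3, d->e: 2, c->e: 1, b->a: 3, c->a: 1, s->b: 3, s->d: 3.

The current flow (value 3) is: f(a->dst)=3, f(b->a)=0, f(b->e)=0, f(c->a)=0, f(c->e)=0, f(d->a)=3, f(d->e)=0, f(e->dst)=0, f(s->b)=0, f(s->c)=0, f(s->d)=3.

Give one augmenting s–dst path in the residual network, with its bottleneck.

Residual along s->b->e->dst: s->b: 3, b->e: 2, e->dst: 2.
Bottleneck = min = 2.

s->b->e->dst, bottleneck 2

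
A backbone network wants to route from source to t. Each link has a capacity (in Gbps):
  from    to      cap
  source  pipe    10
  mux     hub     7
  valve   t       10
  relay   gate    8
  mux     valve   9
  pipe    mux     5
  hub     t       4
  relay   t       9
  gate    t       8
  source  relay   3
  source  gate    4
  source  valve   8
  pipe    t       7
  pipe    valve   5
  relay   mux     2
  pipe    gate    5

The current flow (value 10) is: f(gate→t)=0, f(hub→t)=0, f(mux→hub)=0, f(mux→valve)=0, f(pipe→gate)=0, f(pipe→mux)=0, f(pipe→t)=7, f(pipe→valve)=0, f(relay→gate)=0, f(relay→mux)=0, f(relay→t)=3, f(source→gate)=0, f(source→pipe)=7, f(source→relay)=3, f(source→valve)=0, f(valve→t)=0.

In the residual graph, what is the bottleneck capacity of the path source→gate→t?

Residual capacities along the path: source→gate: 4, gate→t: 8.
Minimum is 4.

4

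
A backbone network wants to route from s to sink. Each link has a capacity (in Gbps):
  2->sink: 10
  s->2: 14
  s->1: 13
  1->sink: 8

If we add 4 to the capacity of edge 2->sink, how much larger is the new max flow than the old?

Original max flow = 18.
After raising cap(2->sink), augmenting paths through that edge carry 4 more units.
New max flow = 22. Increase = 4.

4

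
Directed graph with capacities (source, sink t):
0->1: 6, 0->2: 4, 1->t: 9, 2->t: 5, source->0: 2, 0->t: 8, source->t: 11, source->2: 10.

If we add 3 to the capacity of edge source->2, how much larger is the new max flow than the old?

0

Original max flow = 18.
Edge source->2 does not cross the min cut (source side {2, source}), so extra capacity there cannot help.
New max flow = 18. Increase = 0.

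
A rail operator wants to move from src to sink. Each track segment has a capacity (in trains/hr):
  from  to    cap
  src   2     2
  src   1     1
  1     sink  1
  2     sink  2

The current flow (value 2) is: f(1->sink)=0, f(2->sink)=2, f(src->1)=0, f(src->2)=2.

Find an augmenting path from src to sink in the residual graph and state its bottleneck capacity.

src->1->sink, bottleneck 1

Residual along src->1->sink: src->1: 1, 1->sink: 1.
Bottleneck = min = 1.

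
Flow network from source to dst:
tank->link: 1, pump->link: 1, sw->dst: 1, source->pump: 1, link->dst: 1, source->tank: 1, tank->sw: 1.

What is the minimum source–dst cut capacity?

Max flow = 2 (via 2 augmenting paths).
In the residual at optimum, the set reachable from source is {source}.
Cut edges: source->pump (cap 1), source->tank (cap 1). Sum = 2.

2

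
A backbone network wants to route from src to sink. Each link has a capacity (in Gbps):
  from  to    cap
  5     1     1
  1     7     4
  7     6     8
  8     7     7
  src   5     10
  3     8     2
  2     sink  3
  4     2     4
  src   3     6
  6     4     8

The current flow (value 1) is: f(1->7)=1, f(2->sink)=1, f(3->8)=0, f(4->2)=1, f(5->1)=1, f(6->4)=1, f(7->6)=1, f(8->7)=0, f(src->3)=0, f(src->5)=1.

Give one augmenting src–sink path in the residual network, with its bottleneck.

src->3->8->7->6->4->2->sink, bottleneck 2

Residual along src->3->8->7->6->4->2->sink: src->3: 6, 3->8: 2, 8->7: 7, 7->6: 7, 6->4: 7, 4->2: 3, 2->sink: 2.
Bottleneck = min = 2.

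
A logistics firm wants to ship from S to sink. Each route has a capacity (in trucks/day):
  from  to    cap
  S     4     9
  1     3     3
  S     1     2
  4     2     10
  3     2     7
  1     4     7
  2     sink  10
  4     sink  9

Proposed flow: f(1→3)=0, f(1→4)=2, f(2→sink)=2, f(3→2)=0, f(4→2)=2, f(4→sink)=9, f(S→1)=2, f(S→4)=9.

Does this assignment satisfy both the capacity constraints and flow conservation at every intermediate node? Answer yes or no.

Yes

Every edge has 0 ≤ f(e) ≤ cap(e).
At each intermediate node, inflow equals outflow.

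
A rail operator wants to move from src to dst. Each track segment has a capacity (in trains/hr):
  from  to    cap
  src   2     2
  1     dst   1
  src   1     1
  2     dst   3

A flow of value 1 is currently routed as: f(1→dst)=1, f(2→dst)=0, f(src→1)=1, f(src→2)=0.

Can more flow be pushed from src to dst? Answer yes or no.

Yes

Residual path src→2→dst has bottleneck 2 > 0.
Pushing 2 along it raises the flow to 3, so the given flow is not maximum.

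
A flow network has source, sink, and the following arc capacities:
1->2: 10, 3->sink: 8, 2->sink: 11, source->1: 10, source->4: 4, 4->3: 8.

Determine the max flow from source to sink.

14

Augment source->1->2->sink: bottleneck 10. Total 10.
Augment source->4->3->sink: bottleneck 4. Total 14.
No augmenting path remains in the residual graph.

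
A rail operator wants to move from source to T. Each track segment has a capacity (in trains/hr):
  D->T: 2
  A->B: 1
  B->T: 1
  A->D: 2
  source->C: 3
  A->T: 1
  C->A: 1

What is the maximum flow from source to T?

Augment source->C->A->T: bottleneck 1. Total 1.
No augmenting path remains in the residual graph.

1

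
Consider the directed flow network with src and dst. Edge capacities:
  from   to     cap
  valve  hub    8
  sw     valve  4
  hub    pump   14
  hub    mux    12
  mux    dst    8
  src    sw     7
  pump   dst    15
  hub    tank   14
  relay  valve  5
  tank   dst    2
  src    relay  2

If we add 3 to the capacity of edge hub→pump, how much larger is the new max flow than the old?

0

Original max flow = 6.
Edge hub→pump does not cross the min cut (source side {src, sw}), so extra capacity there cannot help.
New max flow = 6. Increase = 0.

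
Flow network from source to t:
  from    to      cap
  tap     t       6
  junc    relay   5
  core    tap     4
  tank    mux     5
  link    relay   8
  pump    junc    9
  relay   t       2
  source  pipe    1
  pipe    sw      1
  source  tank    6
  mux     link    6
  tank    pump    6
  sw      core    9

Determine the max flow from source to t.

Augment source->pipe->sw->core->tap->t: bottleneck 1. Total 1.
Augment source->tank->mux->link->relay->t: bottleneck 2. Total 3.
No augmenting path remains in the residual graph.

3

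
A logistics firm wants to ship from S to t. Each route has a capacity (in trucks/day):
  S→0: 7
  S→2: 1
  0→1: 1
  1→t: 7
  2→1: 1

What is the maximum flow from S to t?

2

Augment S→2→1→t: bottleneck 1. Total 1.
Augment S→0→1→t: bottleneck 1. Total 2.
No augmenting path remains in the residual graph.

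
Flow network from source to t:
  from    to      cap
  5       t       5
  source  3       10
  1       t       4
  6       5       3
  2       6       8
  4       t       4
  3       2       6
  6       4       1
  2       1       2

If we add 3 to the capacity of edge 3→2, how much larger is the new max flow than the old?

0

Original max flow = 6.
Even with extra capacity on 3→2, another cut of capacity 6 remains binding.
New max flow = 6. Increase = 0.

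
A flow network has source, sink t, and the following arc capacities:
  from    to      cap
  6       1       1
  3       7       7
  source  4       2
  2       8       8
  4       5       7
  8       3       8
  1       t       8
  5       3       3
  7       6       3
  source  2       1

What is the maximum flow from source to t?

Augment source->4->5->3->7->6->1->t: bottleneck 1. Total 1.
No augmenting path remains in the residual graph.

1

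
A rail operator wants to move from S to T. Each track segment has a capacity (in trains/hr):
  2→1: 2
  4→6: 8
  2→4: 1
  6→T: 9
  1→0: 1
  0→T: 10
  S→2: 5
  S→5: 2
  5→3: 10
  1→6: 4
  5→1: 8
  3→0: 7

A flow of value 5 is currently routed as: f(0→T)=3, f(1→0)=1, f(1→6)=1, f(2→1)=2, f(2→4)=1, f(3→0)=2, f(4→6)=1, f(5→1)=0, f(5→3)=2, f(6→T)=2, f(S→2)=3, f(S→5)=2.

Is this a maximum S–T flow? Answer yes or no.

Residual reachable from S: {2, S}; T is not reachable.
Saturated cut: S→5, 2→1, 2→4 with total capacity 5 = current flow value. Flow is maximum.

Yes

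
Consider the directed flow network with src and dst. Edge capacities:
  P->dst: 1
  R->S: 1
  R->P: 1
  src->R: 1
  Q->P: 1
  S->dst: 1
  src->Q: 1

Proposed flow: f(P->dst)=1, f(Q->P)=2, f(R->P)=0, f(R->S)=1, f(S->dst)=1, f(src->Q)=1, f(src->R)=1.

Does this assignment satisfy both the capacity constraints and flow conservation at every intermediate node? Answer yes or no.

No

Capacity violated on Q->P: flow 2 > capacity 1.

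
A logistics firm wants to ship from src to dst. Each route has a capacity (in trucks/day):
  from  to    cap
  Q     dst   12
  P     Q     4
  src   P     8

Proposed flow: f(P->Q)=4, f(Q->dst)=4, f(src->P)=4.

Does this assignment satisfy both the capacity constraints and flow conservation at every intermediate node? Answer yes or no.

Yes

Every edge has 0 ≤ f(e) ≤ cap(e).
At each intermediate node, inflow equals outflow.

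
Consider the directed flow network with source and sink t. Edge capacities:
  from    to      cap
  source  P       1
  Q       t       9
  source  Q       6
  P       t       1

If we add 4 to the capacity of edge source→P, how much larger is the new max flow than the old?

Original max flow = 7.
Even with extra capacity on source→P, another cut of capacity 7 remains binding.
New max flow = 7. Increase = 0.

0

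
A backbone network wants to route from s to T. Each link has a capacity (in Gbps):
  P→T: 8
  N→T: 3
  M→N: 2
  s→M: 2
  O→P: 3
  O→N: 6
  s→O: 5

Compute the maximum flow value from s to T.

6

Augment s→M→N→T: bottleneck 2. Total 2.
Augment s→O→N→T: bottleneck 1. Total 3.
Augment s→O→P→T: bottleneck 3. Total 6.
No augmenting path remains in the residual graph.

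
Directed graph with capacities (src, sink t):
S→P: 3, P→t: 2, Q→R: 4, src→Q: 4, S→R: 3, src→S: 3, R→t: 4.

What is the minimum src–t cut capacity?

Max flow = 6 (via 2 augmenting paths).
In the residual at optimum, the set reachable from src is {P, Q, R, S, src}.
Cut edges: R→t (cap 4), P→t (cap 2). Sum = 6.

6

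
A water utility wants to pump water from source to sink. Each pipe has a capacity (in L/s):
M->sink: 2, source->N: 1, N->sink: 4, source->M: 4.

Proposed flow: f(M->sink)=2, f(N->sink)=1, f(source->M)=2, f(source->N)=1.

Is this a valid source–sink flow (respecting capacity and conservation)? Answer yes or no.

Yes

Every edge has 0 ≤ f(e) ≤ cap(e).
At each intermediate node, inflow equals outflow.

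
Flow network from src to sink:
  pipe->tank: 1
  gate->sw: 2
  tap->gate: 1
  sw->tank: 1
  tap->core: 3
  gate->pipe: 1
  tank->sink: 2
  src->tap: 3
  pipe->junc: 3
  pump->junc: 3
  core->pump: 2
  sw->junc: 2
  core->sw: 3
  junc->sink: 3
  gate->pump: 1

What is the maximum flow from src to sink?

3

Augment src->tap->core->pump->junc->sink: bottleneck 2. Total 2.
Augment src->tap->core->sw->tank->sink: bottleneck 1. Total 3.
No augmenting path remains in the residual graph.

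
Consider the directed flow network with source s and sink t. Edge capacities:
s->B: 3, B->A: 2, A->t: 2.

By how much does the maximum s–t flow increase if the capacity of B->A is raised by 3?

0

Original max flow = 2.
Even with extra capacity on B->A, another cut of capacity 2 remains binding.
New max flow = 2. Increase = 0.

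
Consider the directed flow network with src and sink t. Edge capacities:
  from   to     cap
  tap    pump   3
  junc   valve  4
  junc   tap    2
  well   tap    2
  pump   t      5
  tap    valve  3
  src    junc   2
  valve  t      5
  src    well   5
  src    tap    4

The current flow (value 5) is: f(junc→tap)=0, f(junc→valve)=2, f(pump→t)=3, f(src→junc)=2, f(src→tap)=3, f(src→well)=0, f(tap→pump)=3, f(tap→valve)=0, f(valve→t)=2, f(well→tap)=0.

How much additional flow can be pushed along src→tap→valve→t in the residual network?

1

Residual capacities along the path: src→tap: 1, tap→valve: 3, valve→t: 3.
Minimum is 1.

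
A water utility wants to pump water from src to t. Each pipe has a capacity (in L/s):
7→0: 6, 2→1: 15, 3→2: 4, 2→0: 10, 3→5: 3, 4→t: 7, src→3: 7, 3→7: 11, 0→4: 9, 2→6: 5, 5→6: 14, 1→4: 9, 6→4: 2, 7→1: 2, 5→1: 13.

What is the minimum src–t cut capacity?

Max flow = 7 (via 2 augmenting paths).
In the residual at optimum, the set reachable from src is {src}.
Cut edges: src→3 (cap 7). Sum = 7.

7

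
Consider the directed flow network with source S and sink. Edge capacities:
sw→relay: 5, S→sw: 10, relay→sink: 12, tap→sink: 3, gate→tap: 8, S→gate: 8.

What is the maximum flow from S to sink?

8

Augment S→sw→relay→sink: bottleneck 5. Total 5.
Augment S→gate→tap→sink: bottleneck 3. Total 8.
No augmenting path remains in the residual graph.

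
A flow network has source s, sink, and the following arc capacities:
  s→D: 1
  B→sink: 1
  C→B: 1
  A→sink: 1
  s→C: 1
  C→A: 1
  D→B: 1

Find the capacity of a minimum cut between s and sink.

Max flow = 2 (via 2 augmenting paths).
In the residual at optimum, the set reachable from s is {s}.
Cut edges: s→C (cap 1), s→D (cap 1). Sum = 2.

2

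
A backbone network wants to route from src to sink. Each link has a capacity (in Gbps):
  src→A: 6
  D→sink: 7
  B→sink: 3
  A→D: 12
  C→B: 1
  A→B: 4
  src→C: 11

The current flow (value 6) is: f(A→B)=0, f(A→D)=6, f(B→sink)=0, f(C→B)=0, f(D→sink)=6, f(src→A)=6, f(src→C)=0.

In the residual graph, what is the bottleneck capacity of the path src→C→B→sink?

1

Residual capacities along the path: src→C: 11, C→B: 1, B→sink: 3.
Minimum is 1.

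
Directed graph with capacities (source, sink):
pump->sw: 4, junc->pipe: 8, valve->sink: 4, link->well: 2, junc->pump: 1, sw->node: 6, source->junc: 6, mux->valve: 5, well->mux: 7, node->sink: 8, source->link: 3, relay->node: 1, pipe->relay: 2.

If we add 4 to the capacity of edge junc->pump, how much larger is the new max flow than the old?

3

Original max flow = 4.
After raising cap(junc->pump), augmenting paths through that edge carry 3 more units.
New max flow = 7. Increase = 3.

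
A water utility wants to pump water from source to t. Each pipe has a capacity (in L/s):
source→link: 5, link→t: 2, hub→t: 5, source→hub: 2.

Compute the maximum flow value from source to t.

Augment source→link→t: bottleneck 2. Total 2.
Augment source→hub→t: bottleneck 2. Total 4.
No augmenting path remains in the residual graph.

4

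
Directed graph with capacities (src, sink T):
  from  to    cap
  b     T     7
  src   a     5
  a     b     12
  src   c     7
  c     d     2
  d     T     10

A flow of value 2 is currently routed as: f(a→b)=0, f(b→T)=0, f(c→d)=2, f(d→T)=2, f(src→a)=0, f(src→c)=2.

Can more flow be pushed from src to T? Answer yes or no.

Residual path src→a→b→T has bottleneck 5 > 0.
Pushing 5 along it raises the flow to 7, so the given flow is not maximum.

Yes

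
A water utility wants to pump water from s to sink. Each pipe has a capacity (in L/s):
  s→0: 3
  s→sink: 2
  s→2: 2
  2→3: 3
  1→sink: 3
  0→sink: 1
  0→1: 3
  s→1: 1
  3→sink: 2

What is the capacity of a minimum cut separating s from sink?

Max flow = 8 (via 5 augmenting paths).
In the residual at optimum, the set reachable from s is {s}.
Cut edges: s→0 (cap 3), s→2 (cap 2), s→1 (cap 1), s→sink (cap 2). Sum = 8.

8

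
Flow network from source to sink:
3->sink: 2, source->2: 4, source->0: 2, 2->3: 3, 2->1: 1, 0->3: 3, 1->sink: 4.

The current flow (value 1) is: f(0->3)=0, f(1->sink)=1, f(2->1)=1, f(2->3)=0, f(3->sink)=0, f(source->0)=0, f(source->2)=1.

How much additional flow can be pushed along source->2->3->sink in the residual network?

2

Residual capacities along the path: source->2: 3, 2->3: 3, 3->sink: 2.
Minimum is 2.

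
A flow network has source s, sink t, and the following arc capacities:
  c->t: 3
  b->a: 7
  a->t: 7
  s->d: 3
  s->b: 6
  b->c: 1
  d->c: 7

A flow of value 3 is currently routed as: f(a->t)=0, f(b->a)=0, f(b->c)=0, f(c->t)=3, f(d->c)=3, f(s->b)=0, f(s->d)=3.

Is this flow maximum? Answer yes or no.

Residual path s->b->a->t has bottleneck 6 > 0.
Pushing 6 along it raises the flow to 9, so the given flow is not maximum.

No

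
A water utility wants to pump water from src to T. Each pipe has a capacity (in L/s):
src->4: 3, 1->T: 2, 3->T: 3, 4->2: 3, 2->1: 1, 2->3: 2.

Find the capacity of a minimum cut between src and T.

Max flow = 3 (via 2 augmenting paths).
In the residual at optimum, the set reachable from src is {src}.
Cut edges: src->4 (cap 3). Sum = 3.

3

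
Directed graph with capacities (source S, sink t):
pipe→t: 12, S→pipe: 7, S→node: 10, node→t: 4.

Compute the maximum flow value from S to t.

Augment S→node→t: bottleneck 4. Total 4.
Augment S→pipe→t: bottleneck 7. Total 11.
No augmenting path remains in the residual graph.

11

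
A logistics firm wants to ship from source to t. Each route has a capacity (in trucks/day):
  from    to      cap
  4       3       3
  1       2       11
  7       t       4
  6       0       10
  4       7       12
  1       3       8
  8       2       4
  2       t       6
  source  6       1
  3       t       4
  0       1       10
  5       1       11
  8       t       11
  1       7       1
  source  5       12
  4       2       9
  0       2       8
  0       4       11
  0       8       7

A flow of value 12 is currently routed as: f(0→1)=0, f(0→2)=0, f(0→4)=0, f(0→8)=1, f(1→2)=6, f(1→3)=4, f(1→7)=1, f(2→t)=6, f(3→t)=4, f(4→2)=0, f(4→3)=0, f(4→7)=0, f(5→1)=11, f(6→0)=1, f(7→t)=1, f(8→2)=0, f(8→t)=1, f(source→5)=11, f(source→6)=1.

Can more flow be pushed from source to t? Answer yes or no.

No

Residual reachable from source: {5, source}; t is not reachable.
Saturated cut: source→6, 5→1 with total capacity 12 = current flow value. Flow is maximum.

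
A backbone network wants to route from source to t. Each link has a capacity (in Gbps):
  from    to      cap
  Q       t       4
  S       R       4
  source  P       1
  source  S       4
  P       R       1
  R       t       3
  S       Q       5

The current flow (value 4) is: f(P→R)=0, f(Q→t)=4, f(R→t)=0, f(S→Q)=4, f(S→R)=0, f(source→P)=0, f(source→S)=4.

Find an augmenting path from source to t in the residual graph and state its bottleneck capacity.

Residual along source→P→R→t: source→P: 1, P→R: 1, R→t: 3.
Bottleneck = min = 1.

source→P→R→t, bottleneck 1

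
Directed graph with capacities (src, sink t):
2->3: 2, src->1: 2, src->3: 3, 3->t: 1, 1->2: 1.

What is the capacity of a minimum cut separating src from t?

Max flow = 1 (via 1 augmenting path).
In the residual at optimum, the set reachable from src is {1, 2, 3, src}.
Cut edges: 3->t (cap 1). Sum = 1.

1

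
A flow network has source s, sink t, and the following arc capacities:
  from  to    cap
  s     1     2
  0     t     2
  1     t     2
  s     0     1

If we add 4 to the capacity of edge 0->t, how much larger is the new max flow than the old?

Original max flow = 3.
Edge 0->t does not cross the min cut (source side {s}), so extra capacity there cannot help.
New max flow = 3. Increase = 0.

0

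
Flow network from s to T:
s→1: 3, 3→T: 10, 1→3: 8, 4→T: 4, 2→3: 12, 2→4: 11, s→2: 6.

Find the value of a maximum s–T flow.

9

Augment s→2→4→T: bottleneck 4. Total 4.
Augment s→2→3→T: bottleneck 2. Total 6.
Augment s→1→3→T: bottleneck 3. Total 9.
No augmenting path remains in the residual graph.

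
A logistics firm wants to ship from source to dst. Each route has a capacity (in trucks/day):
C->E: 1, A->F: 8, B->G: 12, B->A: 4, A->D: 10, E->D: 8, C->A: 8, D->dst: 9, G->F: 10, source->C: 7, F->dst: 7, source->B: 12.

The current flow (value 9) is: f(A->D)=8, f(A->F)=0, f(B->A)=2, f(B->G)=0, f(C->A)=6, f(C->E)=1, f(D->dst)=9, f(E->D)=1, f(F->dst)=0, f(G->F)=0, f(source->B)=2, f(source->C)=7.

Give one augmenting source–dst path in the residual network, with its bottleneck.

Residual along source->B->A->F->dst: source->B: 10, B->A: 2, A->F: 8, F->dst: 7.
Bottleneck = min = 2.

source->B->A->F->dst, bottleneck 2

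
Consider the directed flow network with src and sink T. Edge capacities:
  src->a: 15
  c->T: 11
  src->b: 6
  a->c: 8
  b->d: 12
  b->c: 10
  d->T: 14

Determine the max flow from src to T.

14

Augment src->b->d->T: bottleneck 6. Total 6.
Augment src->a->c->T: bottleneck 8. Total 14.
No augmenting path remains in the residual graph.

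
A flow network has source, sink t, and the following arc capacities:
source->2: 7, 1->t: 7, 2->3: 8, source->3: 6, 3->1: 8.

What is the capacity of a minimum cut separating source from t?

Max flow = 7 (via 2 augmenting paths).
In the residual at optimum, the set reachable from source is {1, 2, 3, source}.
Cut edges: 1->t (cap 7). Sum = 7.

7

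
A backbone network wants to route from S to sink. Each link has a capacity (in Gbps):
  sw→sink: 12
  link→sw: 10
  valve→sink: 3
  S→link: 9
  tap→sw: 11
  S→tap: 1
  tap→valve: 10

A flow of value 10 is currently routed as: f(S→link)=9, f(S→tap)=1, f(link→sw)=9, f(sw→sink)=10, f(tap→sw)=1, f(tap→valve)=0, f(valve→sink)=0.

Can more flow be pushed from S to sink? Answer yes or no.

Residual reachable from S: {S}; sink is not reachable.
Saturated cut: S→link, S→tap with total capacity 10 = current flow value. Flow is maximum.

No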